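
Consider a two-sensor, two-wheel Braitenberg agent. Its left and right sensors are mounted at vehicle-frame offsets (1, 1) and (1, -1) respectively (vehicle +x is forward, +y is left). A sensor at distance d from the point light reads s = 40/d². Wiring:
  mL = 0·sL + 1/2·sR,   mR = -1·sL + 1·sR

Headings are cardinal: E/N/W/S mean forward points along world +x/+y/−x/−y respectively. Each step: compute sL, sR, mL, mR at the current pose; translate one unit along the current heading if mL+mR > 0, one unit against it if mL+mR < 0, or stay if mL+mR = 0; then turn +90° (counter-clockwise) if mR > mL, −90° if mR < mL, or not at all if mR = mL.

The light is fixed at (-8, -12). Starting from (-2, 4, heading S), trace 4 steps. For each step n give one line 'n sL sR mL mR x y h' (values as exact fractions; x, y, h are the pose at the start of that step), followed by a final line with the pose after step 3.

0 20/137 4/25 2/25 48/3425 -2 4 S
1 40/221 40/281 20/281 -2400/62101 -2 3 W
2 5/34 10/73 5/73 -25/2482 -3 3 N
3 8/65 40/261 20/261 512/16965 -3 4 E
final -2 4 S

n=0: pose=(-2,4,S); sL=20/137, sR=4/25; mL=2/25, mR=48/3425; mL+mR=322/3425 → advance +1; mR−mL=-226/3425 → turn -1·90°
n=1: pose=(-2,3,W); sL=40/221, sR=40/281; mL=20/281, mR=-2400/62101; mL+mR=2020/62101 → advance +1; mR−mL=-6820/62101 → turn -1·90°
n=2: pose=(-3,3,N); sL=5/34, sR=10/73; mL=5/73, mR=-25/2482; mL+mR=145/2482 → advance +1; mR−mL=-195/2482 → turn -1·90°
n=3: pose=(-3,4,E); sL=8/65, sR=40/261; mL=20/261, mR=512/16965; mL+mR=604/5655 → advance +1; mR−mL=-788/16965 → turn -1·90°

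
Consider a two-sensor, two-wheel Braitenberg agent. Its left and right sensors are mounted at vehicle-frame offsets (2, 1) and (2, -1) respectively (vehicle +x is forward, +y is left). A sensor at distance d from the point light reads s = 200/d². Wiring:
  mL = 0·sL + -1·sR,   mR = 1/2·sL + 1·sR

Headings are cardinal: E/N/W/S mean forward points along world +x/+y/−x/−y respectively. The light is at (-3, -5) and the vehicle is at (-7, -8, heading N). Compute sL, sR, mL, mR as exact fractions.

left sensor world pos  = (-8, -6); dL² = 26
right sensor world pos = (-6, -6); dR² = 10
sL = 200/26 = 100/13
sR = 200/10 = 20
mL = 0·sL + -1·sR = -20
mR = 1/2·sL + 1·sR = 310/13

100/13 20 -20 310/13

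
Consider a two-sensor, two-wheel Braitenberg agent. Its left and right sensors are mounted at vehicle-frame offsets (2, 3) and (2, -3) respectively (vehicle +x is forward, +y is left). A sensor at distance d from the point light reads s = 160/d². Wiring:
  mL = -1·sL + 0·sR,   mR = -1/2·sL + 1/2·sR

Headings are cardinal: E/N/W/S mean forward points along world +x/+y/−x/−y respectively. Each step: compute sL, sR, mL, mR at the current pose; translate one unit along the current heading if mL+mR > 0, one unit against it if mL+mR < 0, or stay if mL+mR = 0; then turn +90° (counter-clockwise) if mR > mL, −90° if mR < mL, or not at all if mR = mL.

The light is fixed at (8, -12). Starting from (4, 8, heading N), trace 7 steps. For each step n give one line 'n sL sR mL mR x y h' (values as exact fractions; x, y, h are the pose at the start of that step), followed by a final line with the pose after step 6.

0 160/533 32/97 -160/533 768/51701 4 8 N
1 40/73 4/13 -40/73 -114/949 4 7 W
2 160/289 32/65 -160/289 -576/18785 5 7 S
3 16/53 16/29 -16/53 192/1537 5 8 E
4 160/533 32/97 -160/533 768/51701 4 8 N
5 40/73 4/13 -40/73 -114/949 4 7 W
6 160/289 32/65 -160/289 -576/18785 5 7 S
final 5 8 E

n=0: pose=(4,8,N); sL=160/533, sR=32/97; mL=-160/533, mR=768/51701; mL+mR=-14752/51701 → advance -1; mR−mL=16288/51701 → turn +1·90°
n=1: pose=(4,7,W); sL=40/73, sR=4/13; mL=-40/73, mR=-114/949; mL+mR=-634/949 → advance -1; mR−mL=406/949 → turn +1·90°
n=2: pose=(5,7,S); sL=160/289, sR=32/65; mL=-160/289, mR=-576/18785; mL+mR=-10976/18785 → advance -1; mR−mL=9824/18785 → turn +1·90°
n=3: pose=(5,8,E); sL=16/53, sR=16/29; mL=-16/53, mR=192/1537; mL+mR=-272/1537 → advance -1; mR−mL=656/1537 → turn +1·90°
n=4: pose=(4,8,N); sL=160/533, sR=32/97; mL=-160/533, mR=768/51701; mL+mR=-14752/51701 → advance -1; mR−mL=16288/51701 → turn +1·90°
n=5: pose=(4,7,W); sL=40/73, sR=4/13; mL=-40/73, mR=-114/949; mL+mR=-634/949 → advance -1; mR−mL=406/949 → turn +1·90°
n=6: pose=(5,7,S); sL=160/289, sR=32/65; mL=-160/289, mR=-576/18785; mL+mR=-10976/18785 → advance -1; mR−mL=9824/18785 → turn +1·90°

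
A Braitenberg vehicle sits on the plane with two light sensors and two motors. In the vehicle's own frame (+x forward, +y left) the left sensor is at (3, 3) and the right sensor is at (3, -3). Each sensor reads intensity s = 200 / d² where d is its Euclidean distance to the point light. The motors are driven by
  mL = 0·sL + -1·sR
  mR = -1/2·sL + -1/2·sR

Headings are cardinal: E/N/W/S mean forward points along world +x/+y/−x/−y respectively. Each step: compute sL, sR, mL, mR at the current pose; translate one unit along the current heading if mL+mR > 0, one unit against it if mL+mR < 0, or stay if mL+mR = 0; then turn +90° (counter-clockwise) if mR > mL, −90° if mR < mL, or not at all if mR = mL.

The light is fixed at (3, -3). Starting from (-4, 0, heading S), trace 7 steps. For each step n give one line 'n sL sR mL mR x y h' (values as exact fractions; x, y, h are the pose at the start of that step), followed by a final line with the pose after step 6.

n=0: pose=(-4,0,S); sL=25/2, sR=2; mL=-2, mR=-29/4; mL+mR=-37/4 → advance -1; mR−mL=-21/4 → turn -1·90°
n=1: pose=(-4,1,W); sL=200/101, sR=200/149; mL=-200/149, mR=-25000/15049; mL+mR=-45200/15049 → advance -1; mR−mL=-4800/15049 → turn -1·90°
n=2: pose=(-3,1,N); sL=20/13, sR=100/29; mL=-100/29, mR=-940/377; mL+mR=-2240/377 → advance -1; mR−mL=360/377 → turn +1·90°
n=3: pose=(-3,0,W); sL=200/81, sR=200/117; mL=-200/117, mR=-2200/1053; mL+mR=-4000/1053 → advance -1; mR−mL=-400/1053 → turn -1·90°
n=4: pose=(-2,0,N); sL=2, sR=5; mL=-5, mR=-7/2; mL+mR=-17/2 → advance -1; mR−mL=3/2 → turn +1·90°
n=5: pose=(-2,-1,W); sL=40/13, sR=200/89; mL=-200/89, mR=-3080/1157; mL+mR=-5680/1157 → advance -1; mR−mL=-480/1157 → turn -1·90°
n=6: pose=(-1,-1,N); sL=100/37, sR=100/13; mL=-100/13, mR=-2500/481; mL+mR=-6200/481 → advance -1; mR−mL=1200/481 → turn +1·90°

0 25/2 2 -2 -29/4 -4 0 S
1 200/101 200/149 -200/149 -25000/15049 -4 1 W
2 20/13 100/29 -100/29 -940/377 -3 1 N
3 200/81 200/117 -200/117 -2200/1053 -3 0 W
4 2 5 -5 -7/2 -2 0 N
5 40/13 200/89 -200/89 -3080/1157 -2 -1 W
6 100/37 100/13 -100/13 -2500/481 -1 -1 N
final -1 -2 W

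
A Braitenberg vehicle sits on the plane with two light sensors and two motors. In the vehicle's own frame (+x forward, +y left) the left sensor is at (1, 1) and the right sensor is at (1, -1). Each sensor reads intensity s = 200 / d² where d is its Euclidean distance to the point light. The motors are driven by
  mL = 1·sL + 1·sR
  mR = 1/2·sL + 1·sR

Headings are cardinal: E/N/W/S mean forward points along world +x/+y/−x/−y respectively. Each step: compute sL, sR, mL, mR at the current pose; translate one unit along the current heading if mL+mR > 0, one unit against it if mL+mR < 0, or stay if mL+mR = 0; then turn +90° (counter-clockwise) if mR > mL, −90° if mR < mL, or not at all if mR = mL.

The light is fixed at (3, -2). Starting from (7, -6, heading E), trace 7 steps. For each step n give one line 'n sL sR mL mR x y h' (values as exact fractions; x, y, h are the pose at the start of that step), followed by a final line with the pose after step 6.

0 100/17 4 168/17 118/17 7 -6 E
1 200/61 200/41 20400/2501 16300/2501 8 -6 S
2 50/13 25/4 525/52 425/52 8 -7 W
3 8 200/41 528/41 364/41 7 -7 N
4 100/17 4 168/17 118/17 7 -6 E
5 200/61 200/41 20400/2501 16300/2501 8 -6 S
6 50/13 25/4 525/52 425/52 8 -7 W
final 7 -7 N

n=0: pose=(7,-6,E); sL=100/17, sR=4; mL=168/17, mR=118/17; mL+mR=286/17 → advance +1; mR−mL=-50/17 → turn -1·90°
n=1: pose=(8,-6,S); sL=200/61, sR=200/41; mL=20400/2501, mR=16300/2501; mL+mR=36700/2501 → advance +1; mR−mL=-100/61 → turn -1·90°
n=2: pose=(8,-7,W); sL=50/13, sR=25/4; mL=525/52, mR=425/52; mL+mR=475/26 → advance +1; mR−mL=-25/13 → turn -1·90°
n=3: pose=(7,-7,N); sL=8, sR=200/41; mL=528/41, mR=364/41; mL+mR=892/41 → advance +1; mR−mL=-4 → turn -1·90°
n=4: pose=(7,-6,E); sL=100/17, sR=4; mL=168/17, mR=118/17; mL+mR=286/17 → advance +1; mR−mL=-50/17 → turn -1·90°
n=5: pose=(8,-6,S); sL=200/61, sR=200/41; mL=20400/2501, mR=16300/2501; mL+mR=36700/2501 → advance +1; mR−mL=-100/61 → turn -1·90°
n=6: pose=(8,-7,W); sL=50/13, sR=25/4; mL=525/52, mR=425/52; mL+mR=475/26 → advance +1; mR−mL=-25/13 → turn -1·90°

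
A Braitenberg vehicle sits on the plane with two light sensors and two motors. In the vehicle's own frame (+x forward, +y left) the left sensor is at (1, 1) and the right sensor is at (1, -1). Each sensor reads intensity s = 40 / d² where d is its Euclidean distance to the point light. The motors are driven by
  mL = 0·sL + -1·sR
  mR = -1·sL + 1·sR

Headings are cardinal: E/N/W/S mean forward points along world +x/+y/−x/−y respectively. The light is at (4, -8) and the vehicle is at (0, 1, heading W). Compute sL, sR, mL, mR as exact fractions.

40/89 8/25 -8/25 -288/2225

left sensor world pos  = (-1, 0); dL² = 89
right sensor world pos = (-1, 2); dR² = 125
sL = 40/89 = 40/89
sR = 40/125 = 8/25
mL = 0·sL + -1·sR = -8/25
mR = -1·sL + 1·sR = -288/2225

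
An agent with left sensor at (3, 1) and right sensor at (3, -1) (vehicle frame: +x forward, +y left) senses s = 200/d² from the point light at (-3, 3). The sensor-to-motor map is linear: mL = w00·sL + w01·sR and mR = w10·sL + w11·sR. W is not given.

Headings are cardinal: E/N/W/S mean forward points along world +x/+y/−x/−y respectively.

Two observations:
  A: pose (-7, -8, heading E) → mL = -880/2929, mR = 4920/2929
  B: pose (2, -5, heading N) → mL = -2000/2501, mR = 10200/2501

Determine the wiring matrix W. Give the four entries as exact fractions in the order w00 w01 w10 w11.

obs A: pose=(-7,-8,E) → sL=200/101, sR=40/29, mL=-880/2929, mR=4920/2929
obs B: pose=(2,-5,N) → sL=200/41, sR=200/61, mL=-2000/2501, mR=10200/2501
sensor matrix S = [[200/101, 40/29], [200/41, 200/61]]; det S = -1728000/7325429
solve [mL_A; mL_B] = S·[w00; w01] and [mR_A; mR_B] = S·[w10; w11]:
  w00 = -1/2, w01 = 1/2, w10 = 1/2, w11 = 1/2

-1/2 1/2 1/2 1/2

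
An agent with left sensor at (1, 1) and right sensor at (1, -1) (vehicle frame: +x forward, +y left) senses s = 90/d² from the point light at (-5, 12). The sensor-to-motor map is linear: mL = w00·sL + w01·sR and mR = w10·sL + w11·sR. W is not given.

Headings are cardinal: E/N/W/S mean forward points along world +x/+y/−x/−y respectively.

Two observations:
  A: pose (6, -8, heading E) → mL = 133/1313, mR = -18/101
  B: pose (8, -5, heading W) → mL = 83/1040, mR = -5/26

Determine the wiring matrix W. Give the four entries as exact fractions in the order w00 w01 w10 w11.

obs A: pose=(6,-8,E) → sL=18/101, sR=2/13, mL=133/1313, mR=-18/101
obs B: pose=(8,-5,W) → sL=5/26, sR=9/40, mL=83/1040, mR=-5/26
sensor matrix S = [[18/101, 2/13], [5/26, 9/40]]; det S = 3589/341380
solve [mL_A; mL_B] = S·[w00; w01] and [mR_A; mR_B] = S·[w10; w11]:
  w00 = 1, w01 = -1/2, w10 = -1, w11 = 0

1 -1/2 -1 0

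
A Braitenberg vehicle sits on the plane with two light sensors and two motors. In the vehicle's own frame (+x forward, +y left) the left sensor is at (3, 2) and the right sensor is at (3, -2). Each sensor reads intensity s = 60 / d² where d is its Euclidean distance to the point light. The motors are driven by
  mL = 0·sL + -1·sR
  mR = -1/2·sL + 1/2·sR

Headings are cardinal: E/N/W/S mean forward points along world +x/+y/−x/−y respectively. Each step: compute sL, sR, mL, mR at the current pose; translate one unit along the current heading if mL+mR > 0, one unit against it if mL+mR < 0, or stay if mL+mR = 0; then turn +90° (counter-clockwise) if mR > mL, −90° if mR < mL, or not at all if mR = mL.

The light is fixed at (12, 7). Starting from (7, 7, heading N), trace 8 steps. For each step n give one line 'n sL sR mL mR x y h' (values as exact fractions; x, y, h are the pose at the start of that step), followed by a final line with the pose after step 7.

n=0: pose=(7,7,N); sL=30/29, sR=10/3; mL=-10/3, mR=100/87; mL+mR=-190/87 → advance -1; mR−mL=130/29 → turn +1·90°
n=1: pose=(7,6,W); sL=60/73, sR=12/13; mL=-12/13, mR=48/949; mL+mR=-828/949 → advance -1; mR−mL=924/949 → turn +1·90°
n=2: pose=(8,6,S); sL=3, sR=15/13; mL=-15/13, mR=-12/13; mL+mR=-27/13 → advance -1; mR−mL=3/13 → turn +1·90°
n=3: pose=(8,7,E); sL=12, sR=12; mL=-12, mR=0; mL+mR=-12 → advance -1; mR−mL=12 → turn +1·90°
n=4: pose=(7,7,N); sL=30/29, sR=10/3; mL=-10/3, mR=100/87; mL+mR=-190/87 → advance -1; mR−mL=130/29 → turn +1·90°
n=5: pose=(7,6,W); sL=60/73, sR=12/13; mL=-12/13, mR=48/949; mL+mR=-828/949 → advance -1; mR−mL=924/949 → turn +1·90°
n=6: pose=(8,6,S); sL=3, sR=15/13; mL=-15/13, mR=-12/13; mL+mR=-27/13 → advance -1; mR−mL=3/13 → turn +1·90°
n=7: pose=(8,7,E); sL=12, sR=12; mL=-12, mR=0; mL+mR=-12 → advance -1; mR−mL=12 → turn +1·90°

0 30/29 10/3 -10/3 100/87 7 7 N
1 60/73 12/13 -12/13 48/949 7 6 W
2 3 15/13 -15/13 -12/13 8 6 S
3 12 12 -12 0 8 7 E
4 30/29 10/3 -10/3 100/87 7 7 N
5 60/73 12/13 -12/13 48/949 7 6 W
6 3 15/13 -15/13 -12/13 8 6 S
7 12 12 -12 0 8 7 E
final 7 7 N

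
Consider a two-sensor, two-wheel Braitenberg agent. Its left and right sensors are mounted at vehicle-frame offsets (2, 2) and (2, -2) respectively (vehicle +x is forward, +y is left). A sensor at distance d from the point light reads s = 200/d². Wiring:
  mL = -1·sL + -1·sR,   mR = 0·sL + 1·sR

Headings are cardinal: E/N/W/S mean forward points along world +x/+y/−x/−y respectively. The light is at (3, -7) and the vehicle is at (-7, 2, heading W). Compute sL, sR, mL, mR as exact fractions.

left sensor world pos  = (-9, 0); dL² = 193
right sensor world pos = (-9, 4); dR² = 265
sL = 200/193 = 200/193
sR = 200/265 = 40/53
mL = -1·sL + -1·sR = -18320/10229
mR = 0·sL + 1·sR = 40/53

200/193 40/53 -18320/10229 40/53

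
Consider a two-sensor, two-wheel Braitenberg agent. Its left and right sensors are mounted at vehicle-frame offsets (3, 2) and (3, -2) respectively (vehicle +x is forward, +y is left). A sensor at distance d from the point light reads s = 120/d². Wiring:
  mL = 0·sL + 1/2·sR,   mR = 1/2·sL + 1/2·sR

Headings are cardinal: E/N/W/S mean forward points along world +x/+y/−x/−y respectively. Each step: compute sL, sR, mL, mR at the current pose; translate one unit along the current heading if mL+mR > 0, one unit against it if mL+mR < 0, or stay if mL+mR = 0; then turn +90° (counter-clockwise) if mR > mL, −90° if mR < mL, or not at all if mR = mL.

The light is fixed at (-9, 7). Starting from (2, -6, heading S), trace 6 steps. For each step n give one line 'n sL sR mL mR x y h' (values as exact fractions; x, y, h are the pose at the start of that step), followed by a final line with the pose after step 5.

0 24/85 120/337 60/337 9144/28645 2 -6 S
1 6/17 30/113 15/113 594/1921 2 -7 E
2 120/221 120/317 60/317 32280/70057 3 -7 N
3 20/51 60/101 30/101 2540/5151 3 -6 W
4 24/85 120/337 60/337 9144/28645 2 -6 S
5 6/17 30/113 15/113 594/1921 2 -7 E
final 3 -7 N

n=0: pose=(2,-6,S); sL=24/85, sR=120/337; mL=60/337, mR=9144/28645; mL+mR=14244/28645 → advance +1; mR−mL=12/85 → turn +1·90°
n=1: pose=(2,-7,E); sL=6/17, sR=30/113; mL=15/113, mR=594/1921; mL+mR=849/1921 → advance +1; mR−mL=3/17 → turn +1·90°
n=2: pose=(3,-7,N); sL=120/221, sR=120/317; mL=60/317, mR=32280/70057; mL+mR=45540/70057 → advance +1; mR−mL=60/221 → turn +1·90°
n=3: pose=(3,-6,W); sL=20/51, sR=60/101; mL=30/101, mR=2540/5151; mL+mR=4070/5151 → advance +1; mR−mL=10/51 → turn +1·90°
n=4: pose=(2,-6,S); sL=24/85, sR=120/337; mL=60/337, mR=9144/28645; mL+mR=14244/28645 → advance +1; mR−mL=12/85 → turn +1·90°
n=5: pose=(2,-7,E); sL=6/17, sR=30/113; mL=15/113, mR=594/1921; mL+mR=849/1921 → advance +1; mR−mL=3/17 → turn +1·90°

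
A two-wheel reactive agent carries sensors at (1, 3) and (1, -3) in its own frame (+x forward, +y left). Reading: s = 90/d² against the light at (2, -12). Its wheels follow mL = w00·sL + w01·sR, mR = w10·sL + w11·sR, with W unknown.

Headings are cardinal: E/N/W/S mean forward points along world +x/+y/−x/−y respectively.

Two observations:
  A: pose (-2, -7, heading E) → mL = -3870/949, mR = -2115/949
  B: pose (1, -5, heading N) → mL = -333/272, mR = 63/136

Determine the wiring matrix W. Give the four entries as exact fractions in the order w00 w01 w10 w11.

-1/2 -1/2 1 -1/2

obs A: pose=(-2,-7,E) → sL=90/73, sR=90/13, mL=-3870/949, mR=-2115/949
obs B: pose=(1,-5,N) → sL=9/8, sR=45/34, mL=-333/272, mR=63/136
sensor matrix S = [[90/73, 90/13], [9/8, 45/34]]; det S = -397305/64532
solve [mL_A; mL_B] = S·[w00; w01] and [mR_A; mR_B] = S·[w10; w11]:
  w00 = -1/2, w01 = -1/2, w10 = 1, w11 = -1/2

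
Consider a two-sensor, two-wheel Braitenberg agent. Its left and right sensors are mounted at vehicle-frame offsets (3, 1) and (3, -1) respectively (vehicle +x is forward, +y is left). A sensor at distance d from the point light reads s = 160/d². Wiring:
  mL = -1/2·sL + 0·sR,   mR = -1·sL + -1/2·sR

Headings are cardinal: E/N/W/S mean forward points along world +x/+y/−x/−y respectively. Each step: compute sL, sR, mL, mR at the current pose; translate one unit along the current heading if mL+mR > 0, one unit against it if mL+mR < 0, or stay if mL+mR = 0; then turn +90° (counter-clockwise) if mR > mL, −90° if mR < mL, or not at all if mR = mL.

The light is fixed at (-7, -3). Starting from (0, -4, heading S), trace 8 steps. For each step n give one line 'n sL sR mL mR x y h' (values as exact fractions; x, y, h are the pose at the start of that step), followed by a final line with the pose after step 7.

0 2 40/13 -1 -46/13 0 -4 S
1 160/17 160/17 -80/17 -240/17 0 -3 W
2 80/29 16/9 -40/29 -952/261 1 -3 N
3 160/121 32/25 -80/121 -5936/3025 1 -4 E
4 2 40/13 -1 -46/13 0 -4 S
5 160/17 160/17 -80/17 -240/17 0 -3 W
6 80/29 16/9 -40/29 -952/261 1 -3 N
7 160/121 32/25 -80/121 -5936/3025 1 -4 E
final 0 -4 S

n=0: pose=(0,-4,S); sL=2, sR=40/13; mL=-1, mR=-46/13; mL+mR=-59/13 → advance -1; mR−mL=-33/13 → turn -1·90°
n=1: pose=(0,-3,W); sL=160/17, sR=160/17; mL=-80/17, mR=-240/17; mL+mR=-320/17 → advance -1; mR−mL=-160/17 → turn -1·90°
n=2: pose=(1,-3,N); sL=80/29, sR=16/9; mL=-40/29, mR=-952/261; mL+mR=-1312/261 → advance -1; mR−mL=-592/261 → turn -1·90°
n=3: pose=(1,-4,E); sL=160/121, sR=32/25; mL=-80/121, mR=-5936/3025; mL+mR=-7936/3025 → advance -1; mR−mL=-3936/3025 → turn -1·90°
n=4: pose=(0,-4,S); sL=2, sR=40/13; mL=-1, mR=-46/13; mL+mR=-59/13 → advance -1; mR−mL=-33/13 → turn -1·90°
n=5: pose=(0,-3,W); sL=160/17, sR=160/17; mL=-80/17, mR=-240/17; mL+mR=-320/17 → advance -1; mR−mL=-160/17 → turn -1·90°
n=6: pose=(1,-3,N); sL=80/29, sR=16/9; mL=-40/29, mR=-952/261; mL+mR=-1312/261 → advance -1; mR−mL=-592/261 → turn -1·90°
n=7: pose=(1,-4,E); sL=160/121, sR=32/25; mL=-80/121, mR=-5936/3025; mL+mR=-7936/3025 → advance -1; mR−mL=-3936/3025 → turn -1·90°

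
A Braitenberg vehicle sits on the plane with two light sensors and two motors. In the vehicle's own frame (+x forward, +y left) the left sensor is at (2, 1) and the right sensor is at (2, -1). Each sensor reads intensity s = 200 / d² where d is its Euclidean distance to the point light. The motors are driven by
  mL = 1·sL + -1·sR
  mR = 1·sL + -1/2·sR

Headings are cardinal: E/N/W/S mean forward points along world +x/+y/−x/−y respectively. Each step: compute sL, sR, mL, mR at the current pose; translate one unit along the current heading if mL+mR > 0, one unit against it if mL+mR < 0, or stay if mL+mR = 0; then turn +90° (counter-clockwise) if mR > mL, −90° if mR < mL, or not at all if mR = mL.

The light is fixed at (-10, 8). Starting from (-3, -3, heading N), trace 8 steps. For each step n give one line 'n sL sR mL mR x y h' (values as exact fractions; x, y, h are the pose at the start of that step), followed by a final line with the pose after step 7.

0 200/117 40/29 1120/3393 3460/3393 -3 -3 N
1 100/73 100/53 -2000/3869 1650/3869 -3 -2 W
2 8/9 200/193 -256/1737 644/1737 -2 -2 S
3 1 50/61 11/61 36/61 -2 -3 E
4 40/29 200/181 1440/5249 4340/5249 -1 -3 N
5 20/17 20/13 -80/221 90/221 -1 -2 W
6 8/9 200/193 -256/1737 644/1737 -2 -2 S
7 1 50/61 11/61 36/61 -2 -3 E
final -1 -3 N

n=0: pose=(-3,-3,N); sL=200/117, sR=40/29; mL=1120/3393, mR=3460/3393; mL+mR=4580/3393 → advance +1; mR−mL=20/29 → turn +1·90°
n=1: pose=(-3,-2,W); sL=100/73, sR=100/53; mL=-2000/3869, mR=1650/3869; mL+mR=-350/3869 → advance -1; mR−mL=50/53 → turn +1·90°
n=2: pose=(-2,-2,S); sL=8/9, sR=200/193; mL=-256/1737, mR=644/1737; mL+mR=388/1737 → advance +1; mR−mL=100/193 → turn +1·90°
n=3: pose=(-2,-3,E); sL=1, sR=50/61; mL=11/61, mR=36/61; mL+mR=47/61 → advance +1; mR−mL=25/61 → turn +1·90°
n=4: pose=(-1,-3,N); sL=40/29, sR=200/181; mL=1440/5249, mR=4340/5249; mL+mR=5780/5249 → advance +1; mR−mL=100/181 → turn +1·90°
n=5: pose=(-1,-2,W); sL=20/17, sR=20/13; mL=-80/221, mR=90/221; mL+mR=10/221 → advance +1; mR−mL=10/13 → turn +1·90°
n=6: pose=(-2,-2,S); sL=8/9, sR=200/193; mL=-256/1737, mR=644/1737; mL+mR=388/1737 → advance +1; mR−mL=100/193 → turn +1·90°
n=7: pose=(-2,-3,E); sL=1, sR=50/61; mL=11/61, mR=36/61; mL+mR=47/61 → advance +1; mR−mL=25/61 → turn +1·90°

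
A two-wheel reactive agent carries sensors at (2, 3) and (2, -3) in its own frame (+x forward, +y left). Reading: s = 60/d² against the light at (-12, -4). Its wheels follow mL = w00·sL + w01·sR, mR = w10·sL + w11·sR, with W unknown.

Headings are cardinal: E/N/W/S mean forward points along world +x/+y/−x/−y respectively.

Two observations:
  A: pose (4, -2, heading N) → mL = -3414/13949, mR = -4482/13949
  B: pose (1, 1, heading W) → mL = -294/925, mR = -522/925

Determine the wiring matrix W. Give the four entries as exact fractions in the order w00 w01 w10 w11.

obs A: pose=(4,-2,N) → sL=12/37, sR=60/377, mL=-3414/13949, mR=-4482/13949
obs B: pose=(1,1,W) → sL=12/25, sR=12/37, mL=-294/925, mR=-522/925
sensor matrix S = [[12/37, 60/377], [12/25, 12/37]]; det S = 74304/2580565
solve [mL_A; mL_B] = S·[w00; w01] and [mR_A; mR_B] = S·[w10; w11]:
  w00 = -1, w01 = 1/2, w10 = -1/2, w11 = -1

-1 1/2 -1/2 -1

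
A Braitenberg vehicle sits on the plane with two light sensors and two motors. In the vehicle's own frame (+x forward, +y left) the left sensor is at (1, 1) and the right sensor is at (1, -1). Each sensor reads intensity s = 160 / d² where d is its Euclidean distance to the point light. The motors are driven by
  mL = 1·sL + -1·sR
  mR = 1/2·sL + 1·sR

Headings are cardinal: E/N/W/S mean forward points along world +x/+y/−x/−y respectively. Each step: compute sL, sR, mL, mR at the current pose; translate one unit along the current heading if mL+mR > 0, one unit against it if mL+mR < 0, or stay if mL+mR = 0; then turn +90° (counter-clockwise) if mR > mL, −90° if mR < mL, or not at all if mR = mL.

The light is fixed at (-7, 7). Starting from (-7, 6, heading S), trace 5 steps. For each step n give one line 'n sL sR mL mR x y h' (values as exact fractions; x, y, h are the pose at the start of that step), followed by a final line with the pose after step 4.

n=0: pose=(-7,6,S); sL=32, sR=32; mL=0, mR=48; mL+mR=48 → advance +1; mR−mL=48 → turn +1·90°
n=1: pose=(-7,5,E); sL=80, sR=16; mL=64, mR=56; mL+mR=120 → advance +1; mR−mL=-8 → turn -1·90°
n=2: pose=(-6,5,S); sL=160/13, sR=160/9; mL=-640/117, mR=2800/117; mL+mR=240/13 → advance +1; mR−mL=3440/117 → turn +1·90°
n=3: pose=(-6,4,E); sL=20, sR=8; mL=12, mR=18; mL+mR=30 → advance +1; mR−mL=6 → turn +1·90°
n=4: pose=(-5,4,N); sL=32, sR=160/13; mL=256/13, mR=368/13; mL+mR=48 → advance +1; mR−mL=112/13 → turn +1·90°

0 32 32 0 48 -7 6 S
1 80 16 64 56 -7 5 E
2 160/13 160/9 -640/117 2800/117 -6 5 S
3 20 8 12 18 -6 4 E
4 32 160/13 256/13 368/13 -5 4 N
final -5 5 W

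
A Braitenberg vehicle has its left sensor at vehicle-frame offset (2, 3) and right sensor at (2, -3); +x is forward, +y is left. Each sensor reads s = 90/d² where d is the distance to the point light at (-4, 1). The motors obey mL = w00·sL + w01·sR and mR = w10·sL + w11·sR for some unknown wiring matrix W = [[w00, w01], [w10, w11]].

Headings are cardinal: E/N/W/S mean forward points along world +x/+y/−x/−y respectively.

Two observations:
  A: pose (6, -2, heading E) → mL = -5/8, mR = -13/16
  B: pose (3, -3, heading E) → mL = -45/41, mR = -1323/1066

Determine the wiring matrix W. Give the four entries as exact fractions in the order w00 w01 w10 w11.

obs A: pose=(6,-2,E) → sL=5/8, sR=1/2, mL=-5/8, mR=-13/16
obs B: pose=(3,-3,E) → sL=45/41, sR=9/13, mL=-45/41, mR=-1323/1066
sensor matrix S = [[5/8, 1/2], [45/41, 9/13]]; det S = -495/4264
solve [mL_A; mL_B] = S·[w00; w01] and [mR_A; mR_B] = S·[w10; w11]:
  w00 = -1, w01 = 0, w10 = -1/2, w11 = -1

-1 0 -1/2 -1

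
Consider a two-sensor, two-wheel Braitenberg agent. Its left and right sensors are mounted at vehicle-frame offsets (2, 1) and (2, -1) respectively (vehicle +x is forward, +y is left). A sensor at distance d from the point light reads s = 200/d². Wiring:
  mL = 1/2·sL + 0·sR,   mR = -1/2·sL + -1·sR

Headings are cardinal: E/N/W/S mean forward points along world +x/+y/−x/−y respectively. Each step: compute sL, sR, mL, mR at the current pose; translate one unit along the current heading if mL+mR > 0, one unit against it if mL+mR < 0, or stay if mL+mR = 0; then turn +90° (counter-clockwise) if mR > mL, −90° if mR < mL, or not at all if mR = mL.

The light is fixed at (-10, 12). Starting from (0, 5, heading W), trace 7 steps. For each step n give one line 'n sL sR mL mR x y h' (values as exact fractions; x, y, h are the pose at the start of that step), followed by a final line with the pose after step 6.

0 25/16 2 25/32 -89/32 0 5 W
1 8/5 200/169 4/5 -1676/845 1 5 N
2 100/109 4/5 50/109 -686/545 1 4 E
3 200/221 200/181 100/221 -62300/40001 0 4 S
4 25/16 2 25/32 -89/32 0 5 W
5 8/5 200/169 4/5 -1676/845 1 5 N
6 100/109 4/5 50/109 -686/545 1 4 E
final 0 4 S

n=0: pose=(0,5,W); sL=25/16, sR=2; mL=25/32, mR=-89/32; mL+mR=-2 → advance -1; mR−mL=-57/16 → turn -1·90°
n=1: pose=(1,5,N); sL=8/5, sR=200/169; mL=4/5, mR=-1676/845; mL+mR=-200/169 → advance -1; mR−mL=-2352/845 → turn -1·90°
n=2: pose=(1,4,E); sL=100/109, sR=4/5; mL=50/109, mR=-686/545; mL+mR=-4/5 → advance -1; mR−mL=-936/545 → turn -1·90°
n=3: pose=(0,4,S); sL=200/221, sR=200/181; mL=100/221, mR=-62300/40001; mL+mR=-200/181 → advance -1; mR−mL=-80400/40001 → turn -1·90°
n=4: pose=(0,5,W); sL=25/16, sR=2; mL=25/32, mR=-89/32; mL+mR=-2 → advance -1; mR−mL=-57/16 → turn -1·90°
n=5: pose=(1,5,N); sL=8/5, sR=200/169; mL=4/5, mR=-1676/845; mL+mR=-200/169 → advance -1; mR−mL=-2352/845 → turn -1·90°
n=6: pose=(1,4,E); sL=100/109, sR=4/5; mL=50/109, mR=-686/545; mL+mR=-4/5 → advance -1; mR−mL=-936/545 → turn -1·90°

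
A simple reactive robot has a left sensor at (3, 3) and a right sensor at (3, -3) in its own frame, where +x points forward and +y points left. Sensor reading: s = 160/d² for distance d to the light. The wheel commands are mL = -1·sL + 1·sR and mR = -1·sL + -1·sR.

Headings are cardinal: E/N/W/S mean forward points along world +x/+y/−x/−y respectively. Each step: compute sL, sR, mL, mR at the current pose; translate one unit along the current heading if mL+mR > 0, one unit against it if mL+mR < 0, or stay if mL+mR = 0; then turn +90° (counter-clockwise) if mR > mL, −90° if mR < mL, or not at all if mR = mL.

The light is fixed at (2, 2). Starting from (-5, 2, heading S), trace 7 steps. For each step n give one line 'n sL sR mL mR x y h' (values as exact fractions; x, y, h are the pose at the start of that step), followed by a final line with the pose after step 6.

n=0: pose=(-5,2,S); sL=32/5, sR=160/109; mL=-2688/545, mR=-4288/545; mL+mR=-64/5 → advance -1; mR−mL=-320/109 → turn -1·90°
n=1: pose=(-5,3,W); sL=20/13, sR=40/29; mL=-60/377, mR=-1100/377; mL+mR=-40/13 → advance -1; mR−mL=-80/29 → turn -1·90°
n=2: pose=(-4,3,N); sL=160/97, sR=32/5; mL=2304/485, mR=-3904/485; mL+mR=-320/97 → advance -1; mR−mL=-64/5 → turn -1·90°
n=3: pose=(-4,2,E); sL=80/9, sR=80/9; mL=0, mR=-160/9; mL+mR=-160/9 → advance -1; mR−mL=-160/9 → turn -1·90°
n=4: pose=(-5,2,S); sL=32/5, sR=160/109; mL=-2688/545, mR=-4288/545; mL+mR=-64/5 → advance -1; mR−mL=-320/109 → turn -1·90°
n=5: pose=(-5,3,W); sL=20/13, sR=40/29; mL=-60/377, mR=-1100/377; mL+mR=-40/13 → advance -1; mR−mL=-80/29 → turn -1·90°
n=6: pose=(-4,3,N); sL=160/97, sR=32/5; mL=2304/485, mR=-3904/485; mL+mR=-320/97 → advance -1; mR−mL=-64/5 → turn -1·90°

0 32/5 160/109 -2688/545 -4288/545 -5 2 S
1 20/13 40/29 -60/377 -1100/377 -5 3 W
2 160/97 32/5 2304/485 -3904/485 -4 3 N
3 80/9 80/9 0 -160/9 -4 2 E
4 32/5 160/109 -2688/545 -4288/545 -5 2 S
5 20/13 40/29 -60/377 -1100/377 -5 3 W
6 160/97 32/5 2304/485 -3904/485 -4 3 N
final -4 2 E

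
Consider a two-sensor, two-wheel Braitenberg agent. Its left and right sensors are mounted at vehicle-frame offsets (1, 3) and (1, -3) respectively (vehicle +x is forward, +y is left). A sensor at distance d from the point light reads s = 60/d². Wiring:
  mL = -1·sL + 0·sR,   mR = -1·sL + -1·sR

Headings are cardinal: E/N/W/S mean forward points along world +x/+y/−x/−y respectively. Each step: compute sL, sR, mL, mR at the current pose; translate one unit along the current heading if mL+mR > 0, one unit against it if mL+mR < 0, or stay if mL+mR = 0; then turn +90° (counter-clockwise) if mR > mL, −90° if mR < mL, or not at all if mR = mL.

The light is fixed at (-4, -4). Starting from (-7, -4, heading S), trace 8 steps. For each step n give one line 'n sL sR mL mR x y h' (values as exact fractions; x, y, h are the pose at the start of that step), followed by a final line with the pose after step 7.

n=0: pose=(-7,-4,S); sL=60, sR=60/37; mL=-60, mR=-2280/37; mL+mR=-4500/37 → advance -1; mR−mL=-60/37 → turn -1·90°
n=1: pose=(-7,-3,W); sL=3, sR=15/8; mL=-3, mR=-39/8; mL+mR=-63/8 → advance -1; mR−mL=-15/8 → turn -1·90°
n=2: pose=(-6,-3,N); sL=60/29, sR=12; mL=-60/29, mR=-408/29; mL+mR=-468/29 → advance -1; mR−mL=-12 → turn -1·90°
n=3: pose=(-6,-4,E); sL=6, sR=6; mL=-6, mR=-12; mL+mR=-18 → advance -1; mR−mL=-6 → turn -1·90°
n=4: pose=(-7,-4,S); sL=60, sR=60/37; mL=-60, mR=-2280/37; mL+mR=-4500/37 → advance -1; mR−mL=-60/37 → turn -1·90°
n=5: pose=(-7,-3,W); sL=3, sR=15/8; mL=-3, mR=-39/8; mL+mR=-63/8 → advance -1; mR−mL=-15/8 → turn -1·90°
n=6: pose=(-6,-3,N); sL=60/29, sR=12; mL=-60/29, mR=-408/29; mL+mR=-468/29 → advance -1; mR−mL=-12 → turn -1·90°
n=7: pose=(-6,-4,E); sL=6, sR=6; mL=-6, mR=-12; mL+mR=-18 → advance -1; mR−mL=-6 → turn -1·90°

0 60 60/37 -60 -2280/37 -7 -4 S
1 3 15/8 -3 -39/8 -7 -3 W
2 60/29 12 -60/29 -408/29 -6 -3 N
3 6 6 -6 -12 -6 -4 E
4 60 60/37 -60 -2280/37 -7 -4 S
5 3 15/8 -3 -39/8 -7 -3 W
6 60/29 12 -60/29 -408/29 -6 -3 N
7 6 6 -6 -12 -6 -4 E
final -7 -4 S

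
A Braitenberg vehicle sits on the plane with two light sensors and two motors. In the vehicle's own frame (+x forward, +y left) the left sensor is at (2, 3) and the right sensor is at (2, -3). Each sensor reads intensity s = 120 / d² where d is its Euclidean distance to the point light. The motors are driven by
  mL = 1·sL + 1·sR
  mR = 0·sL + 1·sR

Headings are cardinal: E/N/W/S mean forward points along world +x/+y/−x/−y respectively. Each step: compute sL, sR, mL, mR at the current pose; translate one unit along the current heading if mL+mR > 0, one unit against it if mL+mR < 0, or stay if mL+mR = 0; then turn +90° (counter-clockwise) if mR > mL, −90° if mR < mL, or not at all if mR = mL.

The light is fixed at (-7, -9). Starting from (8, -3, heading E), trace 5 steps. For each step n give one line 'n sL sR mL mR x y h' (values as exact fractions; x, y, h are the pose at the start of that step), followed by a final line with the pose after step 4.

0 12/37 60/149 4008/5513 60/149 8 -3 E
1 120/377 24/37 13488/13949 24/37 9 -3 S
2 3/5 6/13 69/65 6/13 9 -4 W
3 120/193 120/373 67920/71989 120/373 8 -4 N
4 12/37 60/149 4008/5513 60/149 8 -3 E
final 9 -3 S

n=0: pose=(8,-3,E); sL=12/37, sR=60/149; mL=4008/5513, mR=60/149; mL+mR=6228/5513 → advance +1; mR−mL=-12/37 → turn -1·90°
n=1: pose=(9,-3,S); sL=120/377, sR=24/37; mL=13488/13949, mR=24/37; mL+mR=22536/13949 → advance +1; mR−mL=-120/377 → turn -1·90°
n=2: pose=(9,-4,W); sL=3/5, sR=6/13; mL=69/65, mR=6/13; mL+mR=99/65 → advance +1; mR−mL=-3/5 → turn -1·90°
n=3: pose=(8,-4,N); sL=120/193, sR=120/373; mL=67920/71989, mR=120/373; mL+mR=91080/71989 → advance +1; mR−mL=-120/193 → turn -1·90°
n=4: pose=(8,-3,E); sL=12/37, sR=60/149; mL=4008/5513, mR=60/149; mL+mR=6228/5513 → advance +1; mR−mL=-12/37 → turn -1·90°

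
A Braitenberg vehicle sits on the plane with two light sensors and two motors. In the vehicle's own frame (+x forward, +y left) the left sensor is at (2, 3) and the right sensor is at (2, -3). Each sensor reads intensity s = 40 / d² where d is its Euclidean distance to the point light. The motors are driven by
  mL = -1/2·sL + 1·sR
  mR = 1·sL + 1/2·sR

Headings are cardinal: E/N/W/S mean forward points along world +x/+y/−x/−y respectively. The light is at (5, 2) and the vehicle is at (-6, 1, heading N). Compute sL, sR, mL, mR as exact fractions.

40/197 8/13 1316/2561 1308/2561

left sensor world pos  = (-9, 3); dL² = 197
right sensor world pos = (-3, 3); dR² = 65
sL = 40/197 = 40/197
sR = 40/65 = 8/13
mL = -1/2·sL + 1·sR = 1316/2561
mR = 1·sL + 1/2·sR = 1308/2561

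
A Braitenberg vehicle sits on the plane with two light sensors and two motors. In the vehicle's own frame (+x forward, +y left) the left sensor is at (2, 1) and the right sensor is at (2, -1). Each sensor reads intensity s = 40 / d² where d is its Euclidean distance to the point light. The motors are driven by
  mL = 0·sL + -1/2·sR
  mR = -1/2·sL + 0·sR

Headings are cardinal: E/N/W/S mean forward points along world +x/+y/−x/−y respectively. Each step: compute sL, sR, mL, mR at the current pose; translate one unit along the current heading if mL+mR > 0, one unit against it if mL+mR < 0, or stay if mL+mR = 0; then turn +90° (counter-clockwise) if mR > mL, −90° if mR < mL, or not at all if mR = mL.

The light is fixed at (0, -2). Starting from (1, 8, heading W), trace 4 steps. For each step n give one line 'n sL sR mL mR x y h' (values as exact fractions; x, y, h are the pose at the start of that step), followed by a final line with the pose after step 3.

0 20/41 20/61 -10/61 -10/41 1 8 W
1 8/29 40/153 -20/153 -4/29 2 8 N
2 10/29 1/2 -1/4 -5/29 2 7 E
3 40/121 8/25 -4/25 -20/121 1 7 N
final 1 6 E

n=0: pose=(1,8,W); sL=20/41, sR=20/61; mL=-10/61, mR=-10/41; mL+mR=-1020/2501 → advance -1; mR−mL=-200/2501 → turn -1·90°
n=1: pose=(2,8,N); sL=8/29, sR=40/153; mL=-20/153, mR=-4/29; mL+mR=-1192/4437 → advance -1; mR−mL=-32/4437 → turn -1·90°
n=2: pose=(2,7,E); sL=10/29, sR=1/2; mL=-1/4, mR=-5/29; mL+mR=-49/116 → advance -1; mR−mL=9/116 → turn +1·90°
n=3: pose=(1,7,N); sL=40/121, sR=8/25; mL=-4/25, mR=-20/121; mL+mR=-984/3025 → advance -1; mR−mL=-16/3025 → turn -1·90°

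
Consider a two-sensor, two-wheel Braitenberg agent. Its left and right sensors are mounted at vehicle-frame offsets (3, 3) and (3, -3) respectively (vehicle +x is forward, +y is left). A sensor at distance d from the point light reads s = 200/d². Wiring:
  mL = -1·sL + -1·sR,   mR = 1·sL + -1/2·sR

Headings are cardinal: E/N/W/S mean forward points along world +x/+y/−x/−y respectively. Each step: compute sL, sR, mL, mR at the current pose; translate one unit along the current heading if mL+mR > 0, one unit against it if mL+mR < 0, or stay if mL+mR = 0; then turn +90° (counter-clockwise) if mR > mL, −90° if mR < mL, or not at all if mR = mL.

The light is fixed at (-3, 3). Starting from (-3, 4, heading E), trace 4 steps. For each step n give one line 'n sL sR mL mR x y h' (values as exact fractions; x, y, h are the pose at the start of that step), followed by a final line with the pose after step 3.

0 8 200/13 -304/13 4/13 -3 4 E
1 25/4 10 -65/4 5/4 -4 4 N
2 8 8 -16 4 -4 3 W
3 100/9 100/9 -200/9 50/9 -3 3 S
final -3 4 E

n=0: pose=(-3,4,E); sL=8, sR=200/13; mL=-304/13, mR=4/13; mL+mR=-300/13 → advance -1; mR−mL=308/13 → turn +1·90°
n=1: pose=(-4,4,N); sL=25/4, sR=10; mL=-65/4, mR=5/4; mL+mR=-15 → advance -1; mR−mL=35/2 → turn +1·90°
n=2: pose=(-4,3,W); sL=8, sR=8; mL=-16, mR=4; mL+mR=-12 → advance -1; mR−mL=20 → turn +1·90°
n=3: pose=(-3,3,S); sL=100/9, sR=100/9; mL=-200/9, mR=50/9; mL+mR=-50/3 → advance -1; mR−mL=250/9 → turn +1·90°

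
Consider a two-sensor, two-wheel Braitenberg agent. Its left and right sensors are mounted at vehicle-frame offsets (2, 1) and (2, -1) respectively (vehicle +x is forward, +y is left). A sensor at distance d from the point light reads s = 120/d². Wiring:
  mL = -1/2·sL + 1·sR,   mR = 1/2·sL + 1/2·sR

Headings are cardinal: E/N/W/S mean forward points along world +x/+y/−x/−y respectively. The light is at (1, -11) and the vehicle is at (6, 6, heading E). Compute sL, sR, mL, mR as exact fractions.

left sensor world pos  = (8, 7); dL² = 373
right sensor world pos = (8, 5); dR² = 305
sL = 120/373 = 120/373
sR = 120/305 = 24/61
mL = -1/2·sL + 1·sR = 5292/22753
mR = 1/2·sL + 1/2·sR = 8136/22753

120/373 24/61 5292/22753 8136/22753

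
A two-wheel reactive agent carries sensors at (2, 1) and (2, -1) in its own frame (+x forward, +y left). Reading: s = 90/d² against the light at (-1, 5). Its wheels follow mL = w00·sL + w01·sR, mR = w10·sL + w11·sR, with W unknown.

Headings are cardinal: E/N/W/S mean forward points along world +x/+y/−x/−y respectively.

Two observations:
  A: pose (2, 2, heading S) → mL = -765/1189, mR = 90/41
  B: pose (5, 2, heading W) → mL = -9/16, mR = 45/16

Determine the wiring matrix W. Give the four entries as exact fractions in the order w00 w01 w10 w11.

obs A: pose=(2,2,S) → sL=90/41, sR=90/29, mL=-765/1189, mR=90/41
obs B: pose=(5,2,W) → sL=45/16, sR=9/2, mL=-9/16, mR=45/16
sensor matrix S = [[90/41, 90/29], [45/16, 9/2]]; det S = 10935/9512
solve [mL_A; mL_B] = S·[w00; w01] and [mR_A; mR_B] = S·[w10; w11]:
  w00 = -1, w01 = 1/2, w10 = 1, w11 = 0

-1 1/2 1 0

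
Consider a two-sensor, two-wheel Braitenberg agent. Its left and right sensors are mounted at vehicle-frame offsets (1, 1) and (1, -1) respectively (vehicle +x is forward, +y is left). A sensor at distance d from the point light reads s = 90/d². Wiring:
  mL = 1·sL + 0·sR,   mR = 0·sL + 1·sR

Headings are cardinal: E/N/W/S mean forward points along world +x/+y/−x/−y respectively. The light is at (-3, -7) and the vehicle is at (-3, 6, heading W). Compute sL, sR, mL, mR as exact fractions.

left sensor world pos  = (-4, 5); dL² = 145
right sensor world pos = (-4, 7); dR² = 197
sL = 90/145 = 18/29
sR = 90/197 = 90/197
mL = 1·sL + 0·sR = 18/29
mR = 0·sL + 1·sR = 90/197

18/29 90/197 18/29 90/197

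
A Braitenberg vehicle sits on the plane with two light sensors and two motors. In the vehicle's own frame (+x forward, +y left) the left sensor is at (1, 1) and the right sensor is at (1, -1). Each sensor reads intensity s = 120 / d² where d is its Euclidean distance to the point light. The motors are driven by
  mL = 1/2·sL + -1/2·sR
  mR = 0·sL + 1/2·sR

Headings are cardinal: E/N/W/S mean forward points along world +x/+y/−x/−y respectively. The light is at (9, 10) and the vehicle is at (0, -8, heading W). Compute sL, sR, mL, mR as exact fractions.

120/461 120/389 -4320/179329 60/389

left sensor world pos  = (-1, -9); dL² = 461
right sensor world pos = (-1, -7); dR² = 389
sL = 120/461 = 120/461
sR = 120/389 = 120/389
mL = 1/2·sL + -1/2·sR = -4320/179329
mR = 0·sL + 1/2·sR = 60/389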